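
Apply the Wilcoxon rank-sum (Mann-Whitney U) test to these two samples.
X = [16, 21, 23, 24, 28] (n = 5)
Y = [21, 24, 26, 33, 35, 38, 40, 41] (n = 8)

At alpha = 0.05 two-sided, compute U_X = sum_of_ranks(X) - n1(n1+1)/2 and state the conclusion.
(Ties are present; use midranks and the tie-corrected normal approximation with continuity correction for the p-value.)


Step 1: Combine and sort all 13 observations; assign midranks.
sorted (value, group): (16,X), (21,X), (21,Y), (23,X), (24,X), (24,Y), (26,Y), (28,X), (33,Y), (35,Y), (38,Y), (40,Y), (41,Y)
ranks: 16->1, 21->2.5, 21->2.5, 23->4, 24->5.5, 24->5.5, 26->7, 28->8, 33->9, 35->10, 38->11, 40->12, 41->13
Step 2: Rank sum for X: R1 = 1 + 2.5 + 4 + 5.5 + 8 = 21.
Step 3: U_X = R1 - n1(n1+1)/2 = 21 - 5*6/2 = 21 - 15 = 6.
       U_Y = n1*n2 - U_X = 40 - 6 = 34.
Step 4: Ties are present, so use the tie-corrected normal approximation (with continuity correction) for the p-value.
Step 5: p-value = 0.047519; compare to alpha = 0.05. reject H0.

U_X = 6, p = 0.047519, reject H0 at alpha = 0.05.


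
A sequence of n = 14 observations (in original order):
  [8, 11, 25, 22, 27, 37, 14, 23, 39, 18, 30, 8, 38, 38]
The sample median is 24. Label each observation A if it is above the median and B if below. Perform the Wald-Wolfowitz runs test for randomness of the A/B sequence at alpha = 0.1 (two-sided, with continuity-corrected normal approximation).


Step 1: Compute median = 24; label A = above, B = below.
Labels in order: BBABAABBABABAA  (n_A = 7, n_B = 7)
Step 2: Count runs R = 10.
Step 3: Under H0 (random ordering), E[R] = 2*n_A*n_B/(n_A+n_B) + 1 = 2*7*7/14 + 1 = 8.0000.
        Var[R] = 2*n_A*n_B*(2*n_A*n_B - n_A - n_B) / ((n_A+n_B)^2 * (n_A+n_B-1)) = 8232/2548 = 3.2308.
        SD[R] = 1.7974.
Step 4: Continuity-corrected z = (R - 0.5 - E[R]) / SD[R] = (10 - 0.5 - 8.0000) / 1.7974 = 0.8345.
Step 5: Two-sided p-value via normal approximation = 2*(1 - Phi(|z|)) = 0.403986.
Step 6: alpha = 0.1. fail to reject H0.

R = 10, z = 0.8345, p = 0.403986, fail to reject H0.


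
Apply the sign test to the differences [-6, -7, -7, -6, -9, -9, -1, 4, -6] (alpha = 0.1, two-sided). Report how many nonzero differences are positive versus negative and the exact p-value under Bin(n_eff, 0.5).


Step 1: Discard zero differences. Original n = 9; n_eff = number of nonzero differences = 9.
Nonzero differences (with sign): -6, -7, -7, -6, -9, -9, -1, +4, -6
Step 2: Count signs: positive = 1, negative = 8.
Step 3: Under H0: P(positive) = 0.5, so the number of positives S ~ Bin(9, 0.5).
Step 4: Two-sided exact p-value = sum of Bin(9,0.5) probabilities at or below the observed probability = 0.039062.
Step 5: alpha = 0.1. reject H0.

n_eff = 9, pos = 1, neg = 8, p = 0.039062, reject H0.


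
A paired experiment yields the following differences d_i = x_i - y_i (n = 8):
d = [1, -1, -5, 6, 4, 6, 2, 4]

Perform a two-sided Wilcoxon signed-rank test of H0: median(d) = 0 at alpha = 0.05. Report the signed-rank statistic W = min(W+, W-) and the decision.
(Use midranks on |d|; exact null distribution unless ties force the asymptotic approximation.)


Step 1: Drop any zero differences (none here) and take |d_i|.
|d| = [1, 1, 5, 6, 4, 6, 2, 4]
Step 2: Midrank |d_i| (ties get averaged ranks).
ranks: |1|->1.5, |1|->1.5, |5|->6, |6|->7.5, |4|->4.5, |6|->7.5, |2|->3, |4|->4.5
Step 3: Attach original signs; sum ranks with positive sign and with negative sign.
W+ = 1.5 + 7.5 + 4.5 + 7.5 + 3 + 4.5 = 28.5
W- = 1.5 + 6 = 7.5
(Check: W+ + W- = 36 should equal n(n+1)/2 = 36.)
Step 4: Test statistic W = min(W+, W-) = 7.5.
Step 5: Ties in |d|, so use the tie-corrected normal approximation.
        E[W] = n(n+1)/4 = 8*9/4 = 18.
        Tie groups: |d|=1 (t=2), |d|=4 (t=2), |d|=6 (t=2); sum(t^3 - t) = 18.
        Var[W] = n(n+1)(2n+1)/24 - sum(t^3-t)/48 = 1224/24 - 18/48 = 50.625.
        z = (W - E[W]) / sqrt(Var[W]) = (7.5 - 18) / 7.1151 = -1.4757.
        Two-sided p = 2*Phi(z) = 0.140017.
Step 6: alpha = 0.05. fail to reject H0.

W+ = 28.5, W- = 7.5, W = min = 7.5, p = 0.140017, fail to reject H0.


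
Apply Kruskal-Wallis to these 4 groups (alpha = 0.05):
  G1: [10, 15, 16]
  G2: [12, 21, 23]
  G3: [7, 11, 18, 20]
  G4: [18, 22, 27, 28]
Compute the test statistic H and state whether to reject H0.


Step 1: Combine all N = 14 observations and assign midranks.
sorted (value, group, rank): (7,G3,1), (10,G1,2), (11,G3,3), (12,G2,4), (15,G1,5), (16,G1,6), (18,G3,7.5), (18,G4,7.5), (20,G3,9), (21,G2,10), (22,G4,11), (23,G2,12), (27,G4,13), (28,G4,14)
Step 2: Sum ranks within each group.
R_1 = 13 (n_1 = 3)
R_2 = 26 (n_2 = 3)
R_3 = 20.5 (n_3 = 4)
R_4 = 45.5 (n_4 = 4)
Step 3: H = 12/(N(N+1)) * sum(R_i^2/n_i) - 3(N+1)
     = 12/(14*15) * (13^2/3 + 26^2/3 + 20.5^2/4 + 45.5^2/4) - 3*15
     = 0.057143 * 904.292 - 45
     = 6.673810.
Step 4: Ties present; correction factor C = 1 - 6/(14^3 - 14) = 0.997802. Corrected H = 6.673810 / 0.997802 = 6.688510.
Step 5: Under H0, H ~ chi^2(3); p-value = 0.082517.
Step 6: alpha = 0.05. fail to reject H0.

H = 6.6885, df = 3, p = 0.082517, fail to reject H0.


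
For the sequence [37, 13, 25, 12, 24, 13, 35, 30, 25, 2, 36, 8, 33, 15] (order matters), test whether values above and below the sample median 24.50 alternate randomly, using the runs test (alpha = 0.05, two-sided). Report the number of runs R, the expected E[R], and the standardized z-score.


Step 1: Compute median = 24.50; label A = above, B = below.
Labels in order: ABABBBAAABABAB  (n_A = 7, n_B = 7)
Step 2: Count runs R = 10.
Step 3: Under H0 (random ordering), E[R] = 2*n_A*n_B/(n_A+n_B) + 1 = 2*7*7/14 + 1 = 8.0000.
        Var[R] = 2*n_A*n_B*(2*n_A*n_B - n_A - n_B) / ((n_A+n_B)^2 * (n_A+n_B-1)) = 8232/2548 = 3.2308.
        SD[R] = 1.7974.
Step 4: Continuity-corrected z = (R - 0.5 - E[R]) / SD[R] = (10 - 0.5 - 8.0000) / 1.7974 = 0.8345.
Step 5: Two-sided p-value via normal approximation = 2*(1 - Phi(|z|)) = 0.403986.
Step 6: alpha = 0.05. fail to reject H0.

R = 10, z = 0.8345, p = 0.403986, fail to reject H0.


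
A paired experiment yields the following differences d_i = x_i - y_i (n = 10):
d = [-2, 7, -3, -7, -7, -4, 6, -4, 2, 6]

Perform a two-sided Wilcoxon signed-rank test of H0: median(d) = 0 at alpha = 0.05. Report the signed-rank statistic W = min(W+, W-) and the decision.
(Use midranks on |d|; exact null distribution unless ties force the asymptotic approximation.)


Step 1: Drop any zero differences (none here) and take |d_i|.
|d| = [2, 7, 3, 7, 7, 4, 6, 4, 2, 6]
Step 2: Midrank |d_i| (ties get averaged ranks).
ranks: |2|->1.5, |7|->9, |3|->3, |7|->9, |7|->9, |4|->4.5, |6|->6.5, |4|->4.5, |2|->1.5, |6|->6.5
Step 3: Attach original signs; sum ranks with positive sign and with negative sign.
W+ = 9 + 6.5 + 1.5 + 6.5 = 23.5
W- = 1.5 + 3 + 9 + 9 + 4.5 + 4.5 = 31.5
(Check: W+ + W- = 55 should equal n(n+1)/2 = 55.)
Step 4: Test statistic W = min(W+, W-) = 23.5.
Step 5: Ties in |d|, so use the tie-corrected normal approximation.
        E[W] = n(n+1)/4 = 10*11/4 = 27.5.
        Tie groups: |d|=2 (t=2), |d|=4 (t=2), |d|=6 (t=2), |d|=7 (t=3); sum(t^3 - t) = 42.
        Var[W] = n(n+1)(2n+1)/24 - sum(t^3-t)/48 = 2310/24 - 42/48 = 95.375.
        z = (W - E[W]) / sqrt(Var[W]) = (23.5 - 27.5) / 9.7660 = -0.4096.
        Two-sided p = 2*Phi(z) = 0.682111.
Step 6: alpha = 0.05. fail to reject H0.

W+ = 23.5, W- = 31.5, W = min = 23.5, p = 0.682111, fail to reject H0.


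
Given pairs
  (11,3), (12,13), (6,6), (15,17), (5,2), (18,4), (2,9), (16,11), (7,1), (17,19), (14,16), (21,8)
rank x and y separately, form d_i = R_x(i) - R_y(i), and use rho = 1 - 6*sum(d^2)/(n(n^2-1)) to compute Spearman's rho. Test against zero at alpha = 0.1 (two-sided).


Step 1: Rank x and y separately (midranks; no ties here).
rank(x): 11->5, 12->6, 6->3, 15->8, 5->2, 18->11, 2->1, 16->9, 7->4, 17->10, 14->7, 21->12
rank(y): 3->3, 13->9, 6->5, 17->11, 2->2, 4->4, 9->7, 11->8, 1->1, 19->12, 16->10, 8->6
Step 2: d_i = R_x(i) - R_y(i); compute d_i^2.
  (5-3)^2=4, (6-9)^2=9, (3-5)^2=4, (8-11)^2=9, (2-2)^2=0, (11-4)^2=49, (1-7)^2=36, (9-8)^2=1, (4-1)^2=9, (10-12)^2=4, (7-10)^2=9, (12-6)^2=36
sum(d^2) = 170.
Step 3: rho = 1 - 6*170 / (12*(12^2 - 1)) = 1 - 1020/1716 = 0.405594.
Step 4: Under H0, t = rho * sqrt((n-2)/(1-rho^2)) = 1.4032 ~ t(10).
Step 5: Two-sided p-value from the t-distribution with 10 df = 0.190836.
Step 6: alpha = 0.1. fail to reject H0.

rho = 0.4056, p = 0.190836, fail to reject H0 at alpha = 0.1.


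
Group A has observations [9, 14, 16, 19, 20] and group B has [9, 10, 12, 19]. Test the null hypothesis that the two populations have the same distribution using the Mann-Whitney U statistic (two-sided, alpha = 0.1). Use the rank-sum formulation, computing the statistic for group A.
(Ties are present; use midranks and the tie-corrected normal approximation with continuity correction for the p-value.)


Step 1: Combine and sort all 9 observations; assign midranks.
sorted (value, group): (9,X), (9,Y), (10,Y), (12,Y), (14,X), (16,X), (19,X), (19,Y), (20,X)
ranks: 9->1.5, 9->1.5, 10->3, 12->4, 14->5, 16->6, 19->7.5, 19->7.5, 20->9
Step 2: Rank sum for X: R1 = 1.5 + 5 + 6 + 7.5 + 9 = 29.
Step 3: U_X = R1 - n1(n1+1)/2 = 29 - 5*6/2 = 29 - 15 = 14.
       U_Y = n1*n2 - U_X = 20 - 14 = 6.
Step 4: Ties are present, so use the tie-corrected normal approximation (with continuity correction) for the p-value.
Step 5: p-value = 0.387282; compare to alpha = 0.1. fail to reject H0.

U_X = 14, p = 0.387282, fail to reject H0 at alpha = 0.1.


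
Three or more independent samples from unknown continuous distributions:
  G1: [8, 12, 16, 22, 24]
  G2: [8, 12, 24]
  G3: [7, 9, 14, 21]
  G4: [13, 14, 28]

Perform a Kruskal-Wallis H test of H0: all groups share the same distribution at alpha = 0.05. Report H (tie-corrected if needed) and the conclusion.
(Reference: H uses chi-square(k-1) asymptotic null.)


Step 1: Combine all N = 15 observations and assign midranks.
sorted (value, group, rank): (7,G3,1), (8,G1,2.5), (8,G2,2.5), (9,G3,4), (12,G1,5.5), (12,G2,5.5), (13,G4,7), (14,G3,8.5), (14,G4,8.5), (16,G1,10), (21,G3,11), (22,G1,12), (24,G1,13.5), (24,G2,13.5), (28,G4,15)
Step 2: Sum ranks within each group.
R_1 = 43.5 (n_1 = 5)
R_2 = 21.5 (n_2 = 3)
R_3 = 24.5 (n_3 = 4)
R_4 = 30.5 (n_4 = 3)
Step 3: H = 12/(N(N+1)) * sum(R_i^2/n_i) - 3(N+1)
     = 12/(15*16) * (43.5^2/5 + 21.5^2/3 + 24.5^2/4 + 30.5^2/3) - 3*16
     = 0.050000 * 992.679 - 48
     = 1.633958.
Step 4: Ties present; correction factor C = 1 - 24/(15^3 - 15) = 0.992857. Corrected H = 1.633958 / 0.992857 = 1.645713.
Step 5: Under H0, H ~ chi^2(3); p-value = 0.649070.
Step 6: alpha = 0.05. fail to reject H0.

H = 1.6457, df = 3, p = 0.649070, fail to reject H0.


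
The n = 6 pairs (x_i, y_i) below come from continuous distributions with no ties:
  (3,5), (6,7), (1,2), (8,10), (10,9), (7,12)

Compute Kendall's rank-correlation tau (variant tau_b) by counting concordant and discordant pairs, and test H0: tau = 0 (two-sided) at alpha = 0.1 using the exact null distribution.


Step 1: Enumerate the 15 unordered pairs (i,j) with i<j and classify each by sign(x_j-x_i) * sign(y_j-y_i).
  (1,2):dx=+3,dy=+2->C; (1,3):dx=-2,dy=-3->C; (1,4):dx=+5,dy=+5->C; (1,5):dx=+7,dy=+4->C
  (1,6):dx=+4,dy=+7->C; (2,3):dx=-5,dy=-5->C; (2,4):dx=+2,dy=+3->C; (2,5):dx=+4,dy=+2->C
  (2,6):dx=+1,dy=+5->C; (3,4):dx=+7,dy=+8->C; (3,5):dx=+9,dy=+7->C; (3,6):dx=+6,dy=+10->C
  (4,5):dx=+2,dy=-1->D; (4,6):dx=-1,dy=+2->D; (5,6):dx=-3,dy=+3->D
Step 2: C = 12, D = 3, total pairs = 15.
Step 3: tau = (C - D)/(n(n-1)/2) = (12 - 3)/15 = 0.600000.
Step 4: Exact two-sided p-value (enumerate n! = 720 permutations of y under H0): p = 0.136111.
Step 5: alpha = 0.1. fail to reject H0.

tau_b = 0.6000 (C=12, D=3), p = 0.136111, fail to reject H0.


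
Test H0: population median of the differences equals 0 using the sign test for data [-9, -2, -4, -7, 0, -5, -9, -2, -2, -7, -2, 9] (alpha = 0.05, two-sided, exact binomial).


Step 1: Discard zero differences. Original n = 12; n_eff = number of nonzero differences = 11.
Nonzero differences (with sign): -9, -2, -4, -7, -5, -9, -2, -2, -7, -2, +9
Step 2: Count signs: positive = 1, negative = 10.
Step 3: Under H0: P(positive) = 0.5, so the number of positives S ~ Bin(11, 0.5).
Step 4: Two-sided exact p-value = sum of Bin(11,0.5) probabilities at or below the observed probability = 0.011719.
Step 5: alpha = 0.05. reject H0.

n_eff = 11, pos = 1, neg = 10, p = 0.011719, reject H0.


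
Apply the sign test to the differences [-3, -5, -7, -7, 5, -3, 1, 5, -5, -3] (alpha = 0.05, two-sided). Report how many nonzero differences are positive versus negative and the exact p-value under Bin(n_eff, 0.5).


Step 1: Discard zero differences. Original n = 10; n_eff = number of nonzero differences = 10.
Nonzero differences (with sign): -3, -5, -7, -7, +5, -3, +1, +5, -5, -3
Step 2: Count signs: positive = 3, negative = 7.
Step 3: Under H0: P(positive) = 0.5, so the number of positives S ~ Bin(10, 0.5).
Step 4: Two-sided exact p-value = sum of Bin(10,0.5) probabilities at or below the observed probability = 0.343750.
Step 5: alpha = 0.05. fail to reject H0.

n_eff = 10, pos = 3, neg = 7, p = 0.343750, fail to reject H0.


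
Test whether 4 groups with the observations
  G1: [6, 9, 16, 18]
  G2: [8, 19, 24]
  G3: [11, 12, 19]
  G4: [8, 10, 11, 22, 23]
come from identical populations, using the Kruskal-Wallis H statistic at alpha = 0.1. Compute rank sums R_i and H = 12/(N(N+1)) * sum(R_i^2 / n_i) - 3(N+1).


Step 1: Combine all N = 15 observations and assign midranks.
sorted (value, group, rank): (6,G1,1), (8,G2,2.5), (8,G4,2.5), (9,G1,4), (10,G4,5), (11,G3,6.5), (11,G4,6.5), (12,G3,8), (16,G1,9), (18,G1,10), (19,G2,11.5), (19,G3,11.5), (22,G4,13), (23,G4,14), (24,G2,15)
Step 2: Sum ranks within each group.
R_1 = 24 (n_1 = 4)
R_2 = 29 (n_2 = 3)
R_3 = 26 (n_3 = 3)
R_4 = 41 (n_4 = 5)
Step 3: H = 12/(N(N+1)) * sum(R_i^2/n_i) - 3(N+1)
     = 12/(15*16) * (24^2/4 + 29^2/3 + 26^2/3 + 41^2/5) - 3*16
     = 0.050000 * 985.867 - 48
     = 1.293333.
Step 4: Ties present; correction factor C = 1 - 18/(15^3 - 15) = 0.994643. Corrected H = 1.293333 / 0.994643 = 1.300299.
Step 5: Under H0, H ~ chi^2(3); p-value = 0.729062.
Step 6: alpha = 0.1. fail to reject H0.

H = 1.3003, df = 3, p = 0.729062, fail to reject H0.


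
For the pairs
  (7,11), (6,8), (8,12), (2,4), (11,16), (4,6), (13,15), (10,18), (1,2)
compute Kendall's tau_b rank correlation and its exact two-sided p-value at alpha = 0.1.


Step 1: Enumerate the 36 unordered pairs (i,j) with i<j and classify each by sign(x_j-x_i) * sign(y_j-y_i).
  (1,2):dx=-1,dy=-3->C; (1,3):dx=+1,dy=+1->C; (1,4):dx=-5,dy=-7->C; (1,5):dx=+4,dy=+5->C
  (1,6):dx=-3,dy=-5->C; (1,7):dx=+6,dy=+4->C; (1,8):dx=+3,dy=+7->C; (1,9):dx=-6,dy=-9->C
  (2,3):dx=+2,dy=+4->C; (2,4):dx=-4,dy=-4->C; (2,5):dx=+5,dy=+8->C; (2,6):dx=-2,dy=-2->C
  (2,7):dx=+7,dy=+7->C; (2,8):dx=+4,dy=+10->C; (2,9):dx=-5,dy=-6->C; (3,4):dx=-6,dy=-8->C
  (3,5):dx=+3,dy=+4->C; (3,6):dx=-4,dy=-6->C; (3,7):dx=+5,dy=+3->C; (3,8):dx=+2,dy=+6->C
  (3,9):dx=-7,dy=-10->C; (4,5):dx=+9,dy=+12->C; (4,6):dx=+2,dy=+2->C; (4,7):dx=+11,dy=+11->C
  (4,8):dx=+8,dy=+14->C; (4,9):dx=-1,dy=-2->C; (5,6):dx=-7,dy=-10->C; (5,7):dx=+2,dy=-1->D
  (5,8):dx=-1,dy=+2->D; (5,9):dx=-10,dy=-14->C; (6,7):dx=+9,dy=+9->C; (6,8):dx=+6,dy=+12->C
  (6,9):dx=-3,dy=-4->C; (7,8):dx=-3,dy=+3->D; (7,9):dx=-12,dy=-13->C; (8,9):dx=-9,dy=-16->C
Step 2: C = 33, D = 3, total pairs = 36.
Step 3: tau = (C - D)/(n(n-1)/2) = (33 - 3)/36 = 0.833333.
Step 4: Exact two-sided p-value (enumerate n! = 362880 permutations of y under H0): p = 0.000854.
Step 5: alpha = 0.1. reject H0.

tau_b = 0.8333 (C=33, D=3), p = 0.000854, reject H0.


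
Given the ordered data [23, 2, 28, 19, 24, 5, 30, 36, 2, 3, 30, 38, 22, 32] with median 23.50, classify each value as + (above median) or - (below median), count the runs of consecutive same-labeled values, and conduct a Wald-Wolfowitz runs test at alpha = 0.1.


Step 1: Compute median = 23.50; label A = above, B = below.
Labels in order: BBABABAABBAABA  (n_A = 7, n_B = 7)
Step 2: Count runs R = 10.
Step 3: Under H0 (random ordering), E[R] = 2*n_A*n_B/(n_A+n_B) + 1 = 2*7*7/14 + 1 = 8.0000.
        Var[R] = 2*n_A*n_B*(2*n_A*n_B - n_A - n_B) / ((n_A+n_B)^2 * (n_A+n_B-1)) = 8232/2548 = 3.2308.
        SD[R] = 1.7974.
Step 4: Continuity-corrected z = (R - 0.5 - E[R]) / SD[R] = (10 - 0.5 - 8.0000) / 1.7974 = 0.8345.
Step 5: Two-sided p-value via normal approximation = 2*(1 - Phi(|z|)) = 0.403986.
Step 6: alpha = 0.1. fail to reject H0.

R = 10, z = 0.8345, p = 0.403986, fail to reject H0.


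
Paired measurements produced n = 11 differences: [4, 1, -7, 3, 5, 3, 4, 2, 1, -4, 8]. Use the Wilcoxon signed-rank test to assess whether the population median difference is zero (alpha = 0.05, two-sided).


Step 1: Drop any zero differences (none here) and take |d_i|.
|d| = [4, 1, 7, 3, 5, 3, 4, 2, 1, 4, 8]
Step 2: Midrank |d_i| (ties get averaged ranks).
ranks: |4|->7, |1|->1.5, |7|->10, |3|->4.5, |5|->9, |3|->4.5, |4|->7, |2|->3, |1|->1.5, |4|->7, |8|->11
Step 3: Attach original signs; sum ranks with positive sign and with negative sign.
W+ = 7 + 1.5 + 4.5 + 9 + 4.5 + 7 + 3 + 1.5 + 11 = 49
W- = 10 + 7 = 17
(Check: W+ + W- = 66 should equal n(n+1)/2 = 66.)
Step 4: Test statistic W = min(W+, W-) = 17.
Step 5: Ties in |d|, so use the tie-corrected normal approximation.
        E[W] = n(n+1)/4 = 11*12/4 = 33.
        Tie groups: |d|=1 (t=2), |d|=3 (t=2), |d|=4 (t=3); sum(t^3 - t) = 36.
        Var[W] = n(n+1)(2n+1)/24 - sum(t^3-t)/48 = 3036/24 - 36/48 = 125.75.
        z = (W - E[W]) / sqrt(Var[W]) = (17 - 33) / 11.2138 = -1.4268.
        Two-sided p = 2*Phi(z) = 0.153635.
Step 6: alpha = 0.05. fail to reject H0.

W+ = 49, W- = 17, W = min = 17, p = 0.153635, fail to reject H0.


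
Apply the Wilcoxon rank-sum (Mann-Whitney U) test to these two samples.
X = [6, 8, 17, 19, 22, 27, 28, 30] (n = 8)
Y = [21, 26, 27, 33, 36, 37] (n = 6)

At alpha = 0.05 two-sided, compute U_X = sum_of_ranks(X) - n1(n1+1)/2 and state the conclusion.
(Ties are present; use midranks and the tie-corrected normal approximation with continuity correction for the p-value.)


Step 1: Combine and sort all 14 observations; assign midranks.
sorted (value, group): (6,X), (8,X), (17,X), (19,X), (21,Y), (22,X), (26,Y), (27,X), (27,Y), (28,X), (30,X), (33,Y), (36,Y), (37,Y)
ranks: 6->1, 8->2, 17->3, 19->4, 21->5, 22->6, 26->7, 27->8.5, 27->8.5, 28->10, 30->11, 33->12, 36->13, 37->14
Step 2: Rank sum for X: R1 = 1 + 2 + 3 + 4 + 6 + 8.5 + 10 + 11 = 45.5.
Step 3: U_X = R1 - n1(n1+1)/2 = 45.5 - 8*9/2 = 45.5 - 36 = 9.5.
       U_Y = n1*n2 - U_X = 48 - 9.5 = 38.5.
Step 4: Ties are present, so use the tie-corrected normal approximation (with continuity correction) for the p-value.
Step 5: p-value = 0.070392; compare to alpha = 0.05. fail to reject H0.

U_X = 9.5, p = 0.070392, fail to reject H0 at alpha = 0.05.


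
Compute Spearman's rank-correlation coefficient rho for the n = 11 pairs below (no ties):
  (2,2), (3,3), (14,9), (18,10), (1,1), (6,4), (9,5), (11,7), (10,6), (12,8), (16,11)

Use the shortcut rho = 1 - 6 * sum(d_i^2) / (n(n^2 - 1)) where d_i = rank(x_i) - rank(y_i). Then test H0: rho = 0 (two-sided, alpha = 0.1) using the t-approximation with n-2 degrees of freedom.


Step 1: Rank x and y separately (midranks; no ties here).
rank(x): 2->2, 3->3, 14->9, 18->11, 1->1, 6->4, 9->5, 11->7, 10->6, 12->8, 16->10
rank(y): 2->2, 3->3, 9->9, 10->10, 1->1, 4->4, 5->5, 7->7, 6->6, 8->8, 11->11
Step 2: d_i = R_x(i) - R_y(i); compute d_i^2.
  (2-2)^2=0, (3-3)^2=0, (9-9)^2=0, (11-10)^2=1, (1-1)^2=0, (4-4)^2=0, (5-5)^2=0, (7-7)^2=0, (6-6)^2=0, (8-8)^2=0, (10-11)^2=1
sum(d^2) = 2.
Step 3: rho = 1 - 6*2 / (11*(11^2 - 1)) = 1 - 12/1320 = 0.990909.
Step 4: Under H0, t = rho * sqrt((n-2)/(1-rho^2)) = 22.0966 ~ t(9).
Step 5: Two-sided p-value from the t-distribution with 9 df = 0.000000.
Step 6: alpha = 0.1. reject H0.

rho = 0.9909, p = 0.000000, reject H0 at alpha = 0.1.


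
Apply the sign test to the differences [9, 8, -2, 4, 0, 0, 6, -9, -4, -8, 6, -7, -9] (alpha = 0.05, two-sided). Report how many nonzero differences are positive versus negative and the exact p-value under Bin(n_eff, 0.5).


Step 1: Discard zero differences. Original n = 13; n_eff = number of nonzero differences = 11.
Nonzero differences (with sign): +9, +8, -2, +4, +6, -9, -4, -8, +6, -7, -9
Step 2: Count signs: positive = 5, negative = 6.
Step 3: Under H0: P(positive) = 0.5, so the number of positives S ~ Bin(11, 0.5).
Step 4: Two-sided exact p-value = sum of Bin(11,0.5) probabilities at or below the observed probability = 1.000000.
Step 5: alpha = 0.05. fail to reject H0.

n_eff = 11, pos = 5, neg = 6, p = 1.000000, fail to reject H0.


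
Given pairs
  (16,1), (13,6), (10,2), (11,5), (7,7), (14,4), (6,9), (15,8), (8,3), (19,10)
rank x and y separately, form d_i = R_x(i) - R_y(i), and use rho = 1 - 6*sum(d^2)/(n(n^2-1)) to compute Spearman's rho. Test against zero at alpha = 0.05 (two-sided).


Step 1: Rank x and y separately (midranks; no ties here).
rank(x): 16->9, 13->6, 10->4, 11->5, 7->2, 14->7, 6->1, 15->8, 8->3, 19->10
rank(y): 1->1, 6->6, 2->2, 5->5, 7->7, 4->4, 9->9, 8->8, 3->3, 10->10
Step 2: d_i = R_x(i) - R_y(i); compute d_i^2.
  (9-1)^2=64, (6-6)^2=0, (4-2)^2=4, (5-5)^2=0, (2-7)^2=25, (7-4)^2=9, (1-9)^2=64, (8-8)^2=0, (3-3)^2=0, (10-10)^2=0
sum(d^2) = 166.
Step 3: rho = 1 - 6*166 / (10*(10^2 - 1)) = 1 - 996/990 = -0.006061.
Step 4: Under H0, t = rho * sqrt((n-2)/(1-rho^2)) = -0.0171 ~ t(8).
Step 5: Two-sided p-value from the t-distribution with 8 df = 0.986743.
Step 6: alpha = 0.05. fail to reject H0.

rho = -0.0061, p = 0.986743, fail to reject H0 at alpha = 0.05.


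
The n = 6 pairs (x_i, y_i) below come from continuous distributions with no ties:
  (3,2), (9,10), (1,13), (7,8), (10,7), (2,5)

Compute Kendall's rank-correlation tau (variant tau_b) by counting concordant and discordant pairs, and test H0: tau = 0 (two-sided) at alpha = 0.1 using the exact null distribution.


Step 1: Enumerate the 15 unordered pairs (i,j) with i<j and classify each by sign(x_j-x_i) * sign(y_j-y_i).
  (1,2):dx=+6,dy=+8->C; (1,3):dx=-2,dy=+11->D; (1,4):dx=+4,dy=+6->C; (1,5):dx=+7,dy=+5->C
  (1,6):dx=-1,dy=+3->D; (2,3):dx=-8,dy=+3->D; (2,4):dx=-2,dy=-2->C; (2,5):dx=+1,dy=-3->D
  (2,6):dx=-7,dy=-5->C; (3,4):dx=+6,dy=-5->D; (3,5):dx=+9,dy=-6->D; (3,6):dx=+1,dy=-8->D
  (4,5):dx=+3,dy=-1->D; (4,6):dx=-5,dy=-3->C; (5,6):dx=-8,dy=-2->C
Step 2: C = 7, D = 8, total pairs = 15.
Step 3: tau = (C - D)/(n(n-1)/2) = (7 - 8)/15 = -0.066667.
Step 4: Exact two-sided p-value (enumerate n! = 720 permutations of y under H0): p = 1.000000.
Step 5: alpha = 0.1. fail to reject H0.

tau_b = -0.0667 (C=7, D=8), p = 1.000000, fail to reject H0.


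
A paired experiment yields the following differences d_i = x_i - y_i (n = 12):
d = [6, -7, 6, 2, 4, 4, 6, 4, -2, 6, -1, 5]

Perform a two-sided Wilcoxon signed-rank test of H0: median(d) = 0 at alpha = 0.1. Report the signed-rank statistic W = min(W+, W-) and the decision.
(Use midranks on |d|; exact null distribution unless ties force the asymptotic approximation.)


Step 1: Drop any zero differences (none here) and take |d_i|.
|d| = [6, 7, 6, 2, 4, 4, 6, 4, 2, 6, 1, 5]
Step 2: Midrank |d_i| (ties get averaged ranks).
ranks: |6|->9.5, |7|->12, |6|->9.5, |2|->2.5, |4|->5, |4|->5, |6|->9.5, |4|->5, |2|->2.5, |6|->9.5, |1|->1, |5|->7
Step 3: Attach original signs; sum ranks with positive sign and with negative sign.
W+ = 9.5 + 9.5 + 2.5 + 5 + 5 + 9.5 + 5 + 9.5 + 7 = 62.5
W- = 12 + 2.5 + 1 = 15.5
(Check: W+ + W- = 78 should equal n(n+1)/2 = 78.)
Step 4: Test statistic W = min(W+, W-) = 15.5.
Step 5: Ties in |d|, so use the tie-corrected normal approximation.
        E[W] = n(n+1)/4 = 12*13/4 = 39.
        Tie groups: |d|=2 (t=2), |d|=4 (t=3), |d|=6 (t=4); sum(t^3 - t) = 90.
        Var[W] = n(n+1)(2n+1)/24 - sum(t^3-t)/48 = 3900/24 - 90/48 = 160.625.
        z = (W - E[W]) / sqrt(Var[W]) = (15.5 - 39) / 12.6738 = -1.8542.
        Two-sided p = 2*Phi(z) = 0.063708.
Step 6: alpha = 0.1. reject H0.

W+ = 62.5, W- = 15.5, W = min = 15.5, p = 0.063708, reject H0.


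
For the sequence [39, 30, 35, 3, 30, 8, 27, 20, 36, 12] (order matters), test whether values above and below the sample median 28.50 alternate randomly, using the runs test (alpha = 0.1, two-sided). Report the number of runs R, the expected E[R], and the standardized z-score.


Step 1: Compute median = 28.50; label A = above, B = below.
Labels in order: AAABABBBAB  (n_A = 5, n_B = 5)
Step 2: Count runs R = 6.
Step 3: Under H0 (random ordering), E[R] = 2*n_A*n_B/(n_A+n_B) + 1 = 2*5*5/10 + 1 = 6.0000.
        Var[R] = 2*n_A*n_B*(2*n_A*n_B - n_A - n_B) / ((n_A+n_B)^2 * (n_A+n_B-1)) = 2000/900 = 2.2222.
        SD[R] = 1.4907.
Step 4: R = E[R], so z = 0 with no continuity correction.
Step 5: Two-sided p-value via normal approximation = 2*(1 - Phi(|z|)) = 1.000000.
Step 6: alpha = 0.1. fail to reject H0.

R = 6, z = 0.0000, p = 1.000000, fail to reject H0.


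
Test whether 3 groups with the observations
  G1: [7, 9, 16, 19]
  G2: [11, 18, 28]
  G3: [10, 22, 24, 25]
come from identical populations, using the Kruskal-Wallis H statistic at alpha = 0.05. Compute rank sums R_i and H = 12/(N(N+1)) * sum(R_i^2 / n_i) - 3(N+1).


Step 1: Combine all N = 11 observations and assign midranks.
sorted (value, group, rank): (7,G1,1), (9,G1,2), (10,G3,3), (11,G2,4), (16,G1,5), (18,G2,6), (19,G1,7), (22,G3,8), (24,G3,9), (25,G3,10), (28,G2,11)
Step 2: Sum ranks within each group.
R_1 = 15 (n_1 = 4)
R_2 = 21 (n_2 = 3)
R_3 = 30 (n_3 = 4)
Step 3: H = 12/(N(N+1)) * sum(R_i^2/n_i) - 3(N+1)
     = 12/(11*12) * (15^2/4 + 21^2/3 + 30^2/4) - 3*12
     = 0.090909 * 428.25 - 36
     = 2.931818.
Step 4: No ties, so H is used without correction.
Step 5: Under H0, H ~ chi^2(2); p-value = 0.230868.
Step 6: alpha = 0.05. fail to reject H0.

H = 2.9318, df = 2, p = 0.230868, fail to reject H0.


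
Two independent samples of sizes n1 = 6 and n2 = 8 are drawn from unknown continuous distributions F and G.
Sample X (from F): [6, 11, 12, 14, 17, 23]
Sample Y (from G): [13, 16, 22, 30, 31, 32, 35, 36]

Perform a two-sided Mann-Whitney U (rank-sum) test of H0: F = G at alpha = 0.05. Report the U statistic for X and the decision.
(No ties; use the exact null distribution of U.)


Step 1: Combine and sort all 14 observations; assign midranks.
sorted (value, group): (6,X), (11,X), (12,X), (13,Y), (14,X), (16,Y), (17,X), (22,Y), (23,X), (30,Y), (31,Y), (32,Y), (35,Y), (36,Y)
ranks: 6->1, 11->2, 12->3, 13->4, 14->5, 16->6, 17->7, 22->8, 23->9, 30->10, 31->11, 32->12, 35->13, 36->14
Step 2: Rank sum for X: R1 = 1 + 2 + 3 + 5 + 7 + 9 = 27.
Step 3: U_X = R1 - n1(n1+1)/2 = 27 - 6*7/2 = 27 - 21 = 6.
       U_Y = n1*n2 - U_X = 48 - 6 = 42.
Step 4: No ties, so the exact null distribution of U (based on enumerating the C(14,6) = 3003 equally likely rank assignments) gives the two-sided p-value.
Step 5: p-value = 0.019980; compare to alpha = 0.05. reject H0.

U_X = 6, p = 0.019980, reject H0 at alpha = 0.05.


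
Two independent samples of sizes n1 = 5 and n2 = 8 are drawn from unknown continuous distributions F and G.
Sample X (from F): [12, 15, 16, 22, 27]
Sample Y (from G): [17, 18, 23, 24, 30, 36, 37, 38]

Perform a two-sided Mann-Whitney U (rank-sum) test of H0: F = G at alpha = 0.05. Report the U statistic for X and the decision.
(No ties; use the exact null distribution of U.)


Step 1: Combine and sort all 13 observations; assign midranks.
sorted (value, group): (12,X), (15,X), (16,X), (17,Y), (18,Y), (22,X), (23,Y), (24,Y), (27,X), (30,Y), (36,Y), (37,Y), (38,Y)
ranks: 12->1, 15->2, 16->3, 17->4, 18->5, 22->6, 23->7, 24->8, 27->9, 30->10, 36->11, 37->12, 38->13
Step 2: Rank sum for X: R1 = 1 + 2 + 3 + 6 + 9 = 21.
Step 3: U_X = R1 - n1(n1+1)/2 = 21 - 5*6/2 = 21 - 15 = 6.
       U_Y = n1*n2 - U_X = 40 - 6 = 34.
Step 4: No ties, so the exact null distribution of U (based on enumerating the C(13,5) = 1287 equally likely rank assignments) gives the two-sided p-value.
Step 5: p-value = 0.045066; compare to alpha = 0.05. reject H0.

U_X = 6, p = 0.045066, reject H0 at alpha = 0.05.


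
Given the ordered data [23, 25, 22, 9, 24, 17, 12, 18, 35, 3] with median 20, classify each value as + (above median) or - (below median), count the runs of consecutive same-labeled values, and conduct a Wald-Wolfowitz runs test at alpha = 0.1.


Step 1: Compute median = 20; label A = above, B = below.
Labels in order: AAABABBBAB  (n_A = 5, n_B = 5)
Step 2: Count runs R = 6.
Step 3: Under H0 (random ordering), E[R] = 2*n_A*n_B/(n_A+n_B) + 1 = 2*5*5/10 + 1 = 6.0000.
        Var[R] = 2*n_A*n_B*(2*n_A*n_B - n_A - n_B) / ((n_A+n_B)^2 * (n_A+n_B-1)) = 2000/900 = 2.2222.
        SD[R] = 1.4907.
Step 4: R = E[R], so z = 0 with no continuity correction.
Step 5: Two-sided p-value via normal approximation = 2*(1 - Phi(|z|)) = 1.000000.
Step 6: alpha = 0.1. fail to reject H0.

R = 6, z = 0.0000, p = 1.000000, fail to reject H0.


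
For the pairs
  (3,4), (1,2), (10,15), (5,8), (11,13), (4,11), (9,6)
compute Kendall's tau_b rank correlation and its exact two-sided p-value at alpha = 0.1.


Step 1: Enumerate the 21 unordered pairs (i,j) with i<j and classify each by sign(x_j-x_i) * sign(y_j-y_i).
  (1,2):dx=-2,dy=-2->C; (1,3):dx=+7,dy=+11->C; (1,4):dx=+2,dy=+4->C; (1,5):dx=+8,dy=+9->C
  (1,6):dx=+1,dy=+7->C; (1,7):dx=+6,dy=+2->C; (2,3):dx=+9,dy=+13->C; (2,4):dx=+4,dy=+6->C
  (2,5):dx=+10,dy=+11->C; (2,6):dx=+3,dy=+9->C; (2,7):dx=+8,dy=+4->C; (3,4):dx=-5,dy=-7->C
  (3,5):dx=+1,dy=-2->D; (3,6):dx=-6,dy=-4->C; (3,7):dx=-1,dy=-9->C; (4,5):dx=+6,dy=+5->C
  (4,6):dx=-1,dy=+3->D; (4,7):dx=+4,dy=-2->D; (5,6):dx=-7,dy=-2->C; (5,7):dx=-2,dy=-7->C
  (6,7):dx=+5,dy=-5->D
Step 2: C = 17, D = 4, total pairs = 21.
Step 3: tau = (C - D)/(n(n-1)/2) = (17 - 4)/21 = 0.619048.
Step 4: Exact two-sided p-value (enumerate n! = 5040 permutations of y under H0): p = 0.069048.
Step 5: alpha = 0.1. reject H0.

tau_b = 0.6190 (C=17, D=4), p = 0.069048, reject H0.


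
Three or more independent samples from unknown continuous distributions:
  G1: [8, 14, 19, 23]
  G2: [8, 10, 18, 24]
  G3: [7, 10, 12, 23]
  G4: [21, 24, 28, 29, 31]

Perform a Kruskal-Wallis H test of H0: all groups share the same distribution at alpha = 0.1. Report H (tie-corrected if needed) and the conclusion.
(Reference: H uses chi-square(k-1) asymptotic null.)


Step 1: Combine all N = 17 observations and assign midranks.
sorted (value, group, rank): (7,G3,1), (8,G1,2.5), (8,G2,2.5), (10,G2,4.5), (10,G3,4.5), (12,G3,6), (14,G1,7), (18,G2,8), (19,G1,9), (21,G4,10), (23,G1,11.5), (23,G3,11.5), (24,G2,13.5), (24,G4,13.5), (28,G4,15), (29,G4,16), (31,G4,17)
Step 2: Sum ranks within each group.
R_1 = 30 (n_1 = 4)
R_2 = 28.5 (n_2 = 4)
R_3 = 23 (n_3 = 4)
R_4 = 71.5 (n_4 = 5)
Step 3: H = 12/(N(N+1)) * sum(R_i^2/n_i) - 3(N+1)
     = 12/(17*18) * (30^2/4 + 28.5^2/4 + 23^2/4 + 71.5^2/5) - 3*18
     = 0.039216 * 1582.76 - 54
     = 8.069118.
Step 4: Ties present; correction factor C = 1 - 24/(17^3 - 17) = 0.995098. Corrected H = 8.069118 / 0.995098 = 8.108867.
Step 5: Under H0, H ~ chi^2(3); p-value = 0.043815.
Step 6: alpha = 0.1. reject H0.

H = 8.1089, df = 3, p = 0.043815, reject H0.


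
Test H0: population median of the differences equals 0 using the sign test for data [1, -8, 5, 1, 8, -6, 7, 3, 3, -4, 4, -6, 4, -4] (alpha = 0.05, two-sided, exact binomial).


Step 1: Discard zero differences. Original n = 14; n_eff = number of nonzero differences = 14.
Nonzero differences (with sign): +1, -8, +5, +1, +8, -6, +7, +3, +3, -4, +4, -6, +4, -4
Step 2: Count signs: positive = 9, negative = 5.
Step 3: Under H0: P(positive) = 0.5, so the number of positives S ~ Bin(14, 0.5).
Step 4: Two-sided exact p-value = sum of Bin(14,0.5) probabilities at or below the observed probability = 0.423950.
Step 5: alpha = 0.05. fail to reject H0.

n_eff = 14, pos = 9, neg = 5, p = 0.423950, fail to reject H0.


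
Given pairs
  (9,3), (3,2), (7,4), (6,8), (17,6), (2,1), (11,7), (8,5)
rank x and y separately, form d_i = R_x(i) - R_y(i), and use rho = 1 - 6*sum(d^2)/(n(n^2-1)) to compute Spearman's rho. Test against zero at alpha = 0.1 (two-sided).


Step 1: Rank x and y separately (midranks; no ties here).
rank(x): 9->6, 3->2, 7->4, 6->3, 17->8, 2->1, 11->7, 8->5
rank(y): 3->3, 2->2, 4->4, 8->8, 6->6, 1->1, 7->7, 5->5
Step 2: d_i = R_x(i) - R_y(i); compute d_i^2.
  (6-3)^2=9, (2-2)^2=0, (4-4)^2=0, (3-8)^2=25, (8-6)^2=4, (1-1)^2=0, (7-7)^2=0, (5-5)^2=0
sum(d^2) = 38.
Step 3: rho = 1 - 6*38 / (8*(8^2 - 1)) = 1 - 228/504 = 0.547619.
Step 4: Under H0, t = rho * sqrt((n-2)/(1-rho^2)) = 1.6031 ~ t(6).
Step 5: Two-sided p-value from the t-distribution with 6 df = 0.160026.
Step 6: alpha = 0.1. fail to reject H0.

rho = 0.5476, p = 0.160026, fail to reject H0 at alpha = 0.1.


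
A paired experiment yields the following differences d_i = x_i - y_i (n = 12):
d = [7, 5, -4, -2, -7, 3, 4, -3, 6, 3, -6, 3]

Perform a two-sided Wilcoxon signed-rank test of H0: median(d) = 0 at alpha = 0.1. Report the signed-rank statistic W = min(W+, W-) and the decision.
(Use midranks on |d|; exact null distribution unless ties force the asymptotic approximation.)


Step 1: Drop any zero differences (none here) and take |d_i|.
|d| = [7, 5, 4, 2, 7, 3, 4, 3, 6, 3, 6, 3]
Step 2: Midrank |d_i| (ties get averaged ranks).
ranks: |7|->11.5, |5|->8, |4|->6.5, |2|->1, |7|->11.5, |3|->3.5, |4|->6.5, |3|->3.5, |6|->9.5, |3|->3.5, |6|->9.5, |3|->3.5
Step 3: Attach original signs; sum ranks with positive sign and with negative sign.
W+ = 11.5 + 8 + 3.5 + 6.5 + 9.5 + 3.5 + 3.5 = 46
W- = 6.5 + 1 + 11.5 + 3.5 + 9.5 = 32
(Check: W+ + W- = 78 should equal n(n+1)/2 = 78.)
Step 4: Test statistic W = min(W+, W-) = 32.
Step 5: Ties in |d|, so use the tie-corrected normal approximation.
        E[W] = n(n+1)/4 = 12*13/4 = 39.
        Tie groups: |d|=3 (t=4), |d|=4 (t=2), |d|=6 (t=2), |d|=7 (t=2); sum(t^3 - t) = 78.
        Var[W] = n(n+1)(2n+1)/24 - sum(t^3-t)/48 = 3900/24 - 78/48 = 160.875.
        z = (W - E[W]) / sqrt(Var[W]) = (32 - 39) / 12.6837 = -0.5519.
        Two-sided p = 2*Phi(z) = 0.581023.
Step 6: alpha = 0.1. fail to reject H0.

W+ = 46, W- = 32, W = min = 32, p = 0.581023, fail to reject H0.


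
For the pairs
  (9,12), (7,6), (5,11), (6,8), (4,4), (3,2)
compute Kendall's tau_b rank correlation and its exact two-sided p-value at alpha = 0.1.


Step 1: Enumerate the 15 unordered pairs (i,j) with i<j and classify each by sign(x_j-x_i) * sign(y_j-y_i).
  (1,2):dx=-2,dy=-6->C; (1,3):dx=-4,dy=-1->C; (1,4):dx=-3,dy=-4->C; (1,5):dx=-5,dy=-8->C
  (1,6):dx=-6,dy=-10->C; (2,3):dx=-2,dy=+5->D; (2,4):dx=-1,dy=+2->D; (2,5):dx=-3,dy=-2->C
  (2,6):dx=-4,dy=-4->C; (3,4):dx=+1,dy=-3->D; (3,5):dx=-1,dy=-7->C; (3,6):dx=-2,dy=-9->C
  (4,5):dx=-2,dy=-4->C; (4,6):dx=-3,dy=-6->C; (5,6):dx=-1,dy=-2->C
Step 2: C = 12, D = 3, total pairs = 15.
Step 3: tau = (C - D)/(n(n-1)/2) = (12 - 3)/15 = 0.600000.
Step 4: Exact two-sided p-value (enumerate n! = 720 permutations of y under H0): p = 0.136111.
Step 5: alpha = 0.1. fail to reject H0.

tau_b = 0.6000 (C=12, D=3), p = 0.136111, fail to reject H0.


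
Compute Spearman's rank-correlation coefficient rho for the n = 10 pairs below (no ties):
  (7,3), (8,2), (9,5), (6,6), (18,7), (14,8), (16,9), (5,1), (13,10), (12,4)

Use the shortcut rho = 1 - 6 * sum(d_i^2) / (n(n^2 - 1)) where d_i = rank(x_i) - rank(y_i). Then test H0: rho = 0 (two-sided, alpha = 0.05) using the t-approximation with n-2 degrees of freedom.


Step 1: Rank x and y separately (midranks; no ties here).
rank(x): 7->3, 8->4, 9->5, 6->2, 18->10, 14->8, 16->9, 5->1, 13->7, 12->6
rank(y): 3->3, 2->2, 5->5, 6->6, 7->7, 8->8, 9->9, 1->1, 10->10, 4->4
Step 2: d_i = R_x(i) - R_y(i); compute d_i^2.
  (3-3)^2=0, (4-2)^2=4, (5-5)^2=0, (2-6)^2=16, (10-7)^2=9, (8-8)^2=0, (9-9)^2=0, (1-1)^2=0, (7-10)^2=9, (6-4)^2=4
sum(d^2) = 42.
Step 3: rho = 1 - 6*42 / (10*(10^2 - 1)) = 1 - 252/990 = 0.745455.
Step 4: Under H0, t = rho * sqrt((n-2)/(1-rho^2)) = 3.1632 ~ t(8).
Step 5: Two-sided p-value from the t-distribution with 8 df = 0.013330.
Step 6: alpha = 0.05. reject H0.

rho = 0.7455, p = 0.013330, reject H0 at alpha = 0.05.


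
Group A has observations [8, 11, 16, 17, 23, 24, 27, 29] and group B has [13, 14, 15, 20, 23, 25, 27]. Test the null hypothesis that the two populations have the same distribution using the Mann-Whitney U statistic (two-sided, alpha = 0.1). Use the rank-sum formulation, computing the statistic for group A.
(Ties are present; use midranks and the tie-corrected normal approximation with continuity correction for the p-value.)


Step 1: Combine and sort all 15 observations; assign midranks.
sorted (value, group): (8,X), (11,X), (13,Y), (14,Y), (15,Y), (16,X), (17,X), (20,Y), (23,X), (23,Y), (24,X), (25,Y), (27,X), (27,Y), (29,X)
ranks: 8->1, 11->2, 13->3, 14->4, 15->5, 16->6, 17->7, 20->8, 23->9.5, 23->9.5, 24->11, 25->12, 27->13.5, 27->13.5, 29->15
Step 2: Rank sum for X: R1 = 1 + 2 + 6 + 7 + 9.5 + 11 + 13.5 + 15 = 65.
Step 3: U_X = R1 - n1(n1+1)/2 = 65 - 8*9/2 = 65 - 36 = 29.
       U_Y = n1*n2 - U_X = 56 - 29 = 27.
Step 4: Ties are present, so use the tie-corrected normal approximation (with continuity correction) for the p-value.
Step 5: p-value = 0.953775; compare to alpha = 0.1. fail to reject H0.

U_X = 29, p = 0.953775, fail to reject H0 at alpha = 0.1.


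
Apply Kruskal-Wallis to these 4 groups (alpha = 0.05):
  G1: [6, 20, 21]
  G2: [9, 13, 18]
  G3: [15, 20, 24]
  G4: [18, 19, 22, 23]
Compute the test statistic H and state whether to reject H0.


Step 1: Combine all N = 13 observations and assign midranks.
sorted (value, group, rank): (6,G1,1), (9,G2,2), (13,G2,3), (15,G3,4), (18,G2,5.5), (18,G4,5.5), (19,G4,7), (20,G1,8.5), (20,G3,8.5), (21,G1,10), (22,G4,11), (23,G4,12), (24,G3,13)
Step 2: Sum ranks within each group.
R_1 = 19.5 (n_1 = 3)
R_2 = 10.5 (n_2 = 3)
R_3 = 25.5 (n_3 = 3)
R_4 = 35.5 (n_4 = 4)
Step 3: H = 12/(N(N+1)) * sum(R_i^2/n_i) - 3(N+1)
     = 12/(13*14) * (19.5^2/3 + 10.5^2/3 + 25.5^2/3 + 35.5^2/4) - 3*14
     = 0.065934 * 695.312 - 42
     = 3.844780.
Step 4: Ties present; correction factor C = 1 - 12/(13^3 - 13) = 0.994505. Corrected H = 3.844780 / 0.994505 = 3.866022.
Step 5: Under H0, H ~ chi^2(3); p-value = 0.276299.
Step 6: alpha = 0.05. fail to reject H0.

H = 3.8660, df = 3, p = 0.276299, fail to reject H0.


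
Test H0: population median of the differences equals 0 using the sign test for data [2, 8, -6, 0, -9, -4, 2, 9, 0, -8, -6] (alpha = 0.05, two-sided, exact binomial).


Step 1: Discard zero differences. Original n = 11; n_eff = number of nonzero differences = 9.
Nonzero differences (with sign): +2, +8, -6, -9, -4, +2, +9, -8, -6
Step 2: Count signs: positive = 4, negative = 5.
Step 3: Under H0: P(positive) = 0.5, so the number of positives S ~ Bin(9, 0.5).
Step 4: Two-sided exact p-value = sum of Bin(9,0.5) probabilities at or below the observed probability = 1.000000.
Step 5: alpha = 0.05. fail to reject H0.

n_eff = 9, pos = 4, neg = 5, p = 1.000000, fail to reject H0.


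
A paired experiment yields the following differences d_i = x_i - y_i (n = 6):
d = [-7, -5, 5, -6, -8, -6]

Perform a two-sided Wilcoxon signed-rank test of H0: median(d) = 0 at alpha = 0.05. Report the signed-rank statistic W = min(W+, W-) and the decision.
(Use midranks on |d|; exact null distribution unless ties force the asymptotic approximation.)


Step 1: Drop any zero differences (none here) and take |d_i|.
|d| = [7, 5, 5, 6, 8, 6]
Step 2: Midrank |d_i| (ties get averaged ranks).
ranks: |7|->5, |5|->1.5, |5|->1.5, |6|->3.5, |8|->6, |6|->3.5
Step 3: Attach original signs; sum ranks with positive sign and with negative sign.
W+ = 1.5 = 1.5
W- = 5 + 1.5 + 3.5 + 6 + 3.5 = 19.5
(Check: W+ + W- = 21 should equal n(n+1)/2 = 21.)
Step 4: Test statistic W = min(W+, W-) = 1.5.
Step 5: Ties in |d|, so use the tie-corrected normal approximation.
        E[W] = n(n+1)/4 = 6*7/4 = 10.5.
        Tie groups: |d|=5 (t=2), |d|=6 (t=2); sum(t^3 - t) = 12.
        Var[W] = n(n+1)(2n+1)/24 - sum(t^3-t)/48 = 546/24 - 12/48 = 22.5.
        z = (W - E[W]) / sqrt(Var[W]) = (1.5 - 10.5) / 4.7434 = -1.8974.
        Two-sided p = 2*Phi(z) = 0.057780.
Step 6: alpha = 0.05. fail to reject H0.

W+ = 1.5, W- = 19.5, W = min = 1.5, p = 0.057780, fail to reject H0.


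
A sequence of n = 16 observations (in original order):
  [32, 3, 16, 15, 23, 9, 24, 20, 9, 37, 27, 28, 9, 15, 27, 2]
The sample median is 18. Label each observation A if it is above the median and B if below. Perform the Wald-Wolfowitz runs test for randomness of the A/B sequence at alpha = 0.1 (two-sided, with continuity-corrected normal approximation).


Step 1: Compute median = 18; label A = above, B = below.
Labels in order: ABBBABAABAAABBAB  (n_A = 8, n_B = 8)
Step 2: Count runs R = 10.
Step 3: Under H0 (random ordering), E[R] = 2*n_A*n_B/(n_A+n_B) + 1 = 2*8*8/16 + 1 = 9.0000.
        Var[R] = 2*n_A*n_B*(2*n_A*n_B - n_A - n_B) / ((n_A+n_B)^2 * (n_A+n_B-1)) = 14336/3840 = 3.7333.
        SD[R] = 1.9322.
Step 4: Continuity-corrected z = (R - 0.5 - E[R]) / SD[R] = (10 - 0.5 - 9.0000) / 1.9322 = 0.2588.
Step 5: Two-sided p-value via normal approximation = 2*(1 - Phi(|z|)) = 0.795809.
Step 6: alpha = 0.1. fail to reject H0.

R = 10, z = 0.2588, p = 0.795809, fail to reject H0.
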